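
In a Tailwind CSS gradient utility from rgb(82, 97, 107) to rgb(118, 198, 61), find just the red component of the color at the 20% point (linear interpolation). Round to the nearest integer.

R = 82 + 0.2 × (118 − 82) = 89.2 → 89

89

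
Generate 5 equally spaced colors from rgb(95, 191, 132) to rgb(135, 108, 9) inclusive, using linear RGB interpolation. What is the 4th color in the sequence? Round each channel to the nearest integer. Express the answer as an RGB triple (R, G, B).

With 5 swatches and endpoints inclusive, swatch 4 sits at t = (4 − 1)/(5 − 1) = 3/4 ≈ 0.75.
R = 95 + 0.75 × (135 − 95) = 125 → 125
G = 191 + 0.75 × (108 − 191) = 128.75 → 129
B = 132 + 0.75 × (9 − 132) = 39.75 → 40

(125, 129, 40)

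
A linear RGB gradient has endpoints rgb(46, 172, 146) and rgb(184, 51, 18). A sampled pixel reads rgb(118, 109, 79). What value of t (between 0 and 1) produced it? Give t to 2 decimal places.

Invert the lerp on the R channel (largest span, 138): t = (118 − 46) / (184 − 46) = 72/138 = 0.52174.
Check on G: (109 − 172)/(51 − 172) = 0.5207 ✓

0.52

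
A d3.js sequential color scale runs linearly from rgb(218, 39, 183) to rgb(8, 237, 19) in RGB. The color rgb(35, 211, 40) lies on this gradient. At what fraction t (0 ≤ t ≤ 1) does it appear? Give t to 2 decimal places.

Invert the lerp on the R channel (largest span, 210): t = (35 − 218) / (8 − 218) = -183/-210 = 0.87143.
Check on G: (211 − 39)/(237 − 39) = 0.8687 ✓

0.87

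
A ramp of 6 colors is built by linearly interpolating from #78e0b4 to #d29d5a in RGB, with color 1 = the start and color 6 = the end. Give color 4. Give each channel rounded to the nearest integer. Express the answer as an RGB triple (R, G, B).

With 6 swatches and endpoints inclusive, swatch 4 sits at t = (4 − 1)/(6 − 1) = 3/5 ≈ 0.6.
#78e0b4 → (120, 224, 180); #d29d5a → (210, 157, 90).
R = 120 + 0.6 × (210 − 120) = 174 → 174
G = 224 + 0.6 × (157 − 224) = 183.8 → 184
B = 180 + 0.6 × (90 − 180) = 126 → 126

(174, 184, 126)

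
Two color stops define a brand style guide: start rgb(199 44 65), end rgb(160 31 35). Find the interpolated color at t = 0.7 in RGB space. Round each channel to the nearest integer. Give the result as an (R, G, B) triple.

(172, 35, 44)

R = 199 + 0.7 × (160 − 199) = 199 + 0.7 × -39 = 171.7 → 172
G = 44 + 0.7 × (31 − 44) = 44 + 0.7 × -13 = 34.9 → 35
B = 65 + 0.7 × (35 − 65) = 65 + 0.7 × -30 = 44 → 44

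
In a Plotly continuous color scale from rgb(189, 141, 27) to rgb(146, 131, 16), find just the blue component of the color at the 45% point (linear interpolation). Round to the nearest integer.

22

B = 27 + 0.45 × (16 − 27) = 22.05 → 22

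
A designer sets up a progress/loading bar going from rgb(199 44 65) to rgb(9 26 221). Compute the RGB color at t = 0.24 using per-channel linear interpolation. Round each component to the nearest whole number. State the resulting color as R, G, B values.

(153, 40, 102)

R = 199 + 0.24 × (9 − 199) = 199 + 0.24 × -190 = 153.4 → 153
G = 44 + 0.24 × (26 − 44) = 44 + 0.24 × -18 = 39.68 → 40
B = 65 + 0.24 × (221 − 65) = 65 + 0.24 × 156 = 102.44 → 102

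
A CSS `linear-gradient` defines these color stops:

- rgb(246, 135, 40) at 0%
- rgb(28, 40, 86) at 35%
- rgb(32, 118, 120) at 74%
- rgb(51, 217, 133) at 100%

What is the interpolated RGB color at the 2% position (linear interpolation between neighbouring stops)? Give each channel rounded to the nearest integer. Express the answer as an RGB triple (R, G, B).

2% lies between the 0% and 35% stops, so the local fraction is t = (2 − 0)/(35 − 0) = 2/35 ≈ 0.0571.
R = 246 + 0.0571 × (28 − 246) = 233.552 → 234
G = 135 + 0.0571 × (40 − 135) = 129.576 → 130
B = 40 + 0.0571 × (86 − 40) = 42.627 → 43

(234, 130, 43)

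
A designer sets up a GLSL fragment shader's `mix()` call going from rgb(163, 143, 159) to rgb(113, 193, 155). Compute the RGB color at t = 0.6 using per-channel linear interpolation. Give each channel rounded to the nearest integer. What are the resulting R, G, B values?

(133, 173, 157)

R = 163 + 0.6 × (113 − 163) = 163 + 0.6 × -50 = 133 → 133
G = 143 + 0.6 × (193 − 143) = 143 + 0.6 × 50 = 173 → 173
B = 159 + 0.6 × (155 − 159) = 159 + 0.6 × -4 = 156.6 → 157
So the blended color is (133, 173, 157), about #85ad9d.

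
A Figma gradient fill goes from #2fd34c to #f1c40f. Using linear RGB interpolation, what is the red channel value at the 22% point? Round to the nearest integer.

90

R₁ = 47 (from #2fd34c), R₂ = 241 (from #f1c40f).
R = 47 + 0.22 × (241 − 47) = 89.68 → 90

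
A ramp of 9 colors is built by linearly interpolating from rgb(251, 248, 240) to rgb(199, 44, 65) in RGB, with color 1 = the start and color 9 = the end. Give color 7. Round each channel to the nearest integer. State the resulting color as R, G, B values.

With 9 swatches and endpoints inclusive, swatch 7 sits at t = (7 − 1)/(9 − 1) = 6/8 ≈ 0.75.
R = 251 + 0.75 × (199 − 251) = 212 → 212
G = 248 + 0.75 × (44 − 248) = 95 → 95
B = 240 + 0.75 × (65 − 240) = 108.75 → 109

(212, 95, 109)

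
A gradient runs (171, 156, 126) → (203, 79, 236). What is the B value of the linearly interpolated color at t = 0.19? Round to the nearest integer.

B = 126 + 0.19 × (236 − 126) = 146.9 → 147

147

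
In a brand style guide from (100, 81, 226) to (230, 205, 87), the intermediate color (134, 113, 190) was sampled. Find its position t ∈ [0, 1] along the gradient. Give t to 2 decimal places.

0.26

Invert the lerp on the B channel (largest span, 139): t = (190 − 226) / (87 − 226) = -36/-139 = 0.25899.
Check on R: (134 − 100)/(230 − 100) = 0.2615 ✓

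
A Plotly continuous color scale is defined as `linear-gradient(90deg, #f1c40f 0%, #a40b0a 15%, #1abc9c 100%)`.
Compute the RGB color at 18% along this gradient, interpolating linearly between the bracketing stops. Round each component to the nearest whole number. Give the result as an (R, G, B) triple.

18% lies between the 15% and 100% stops, so the local fraction is t = (18 − 15)/(100 − 15) = 3/85 ≈ 0.0353.
#a40b0a → (164, 11, 10); #1abc9c → (26, 188, 156).
R = 164 + 0.0353 × (26 − 164) = 159.129 → 159
G = 11 + 0.0353 × (188 − 11) = 17.248 → 17
B = 10 + 0.0353 × (156 − 10) = 15.154 → 15

(159, 17, 15)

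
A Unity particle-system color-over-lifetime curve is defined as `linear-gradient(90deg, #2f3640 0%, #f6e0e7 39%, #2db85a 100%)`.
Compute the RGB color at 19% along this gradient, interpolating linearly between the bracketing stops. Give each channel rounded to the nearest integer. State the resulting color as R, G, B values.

(144, 137, 145)

19% lies between the 0% and 39% stops, so the local fraction is t = (19 − 0)/(39 − 0) = 19/39 ≈ 0.4872.
#2f3640 → (47, 54, 64); #f6e0e7 → (246, 224, 231).
R = 47 + 0.4872 × (246 − 47) = 143.953 → 144
G = 54 + 0.4872 × (224 − 54) = 136.824 → 137
B = 64 + 0.4872 × (231 − 64) = 145.362 → 145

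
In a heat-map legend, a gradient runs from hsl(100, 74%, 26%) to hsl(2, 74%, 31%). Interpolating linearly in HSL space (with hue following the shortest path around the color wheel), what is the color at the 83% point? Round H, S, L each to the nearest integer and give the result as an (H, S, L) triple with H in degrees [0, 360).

(19, 74, 30)

Hue arc: Δh = 2 − 100 = -98° (|Δh| ≤ 180, already the shorter path).
H = 100 + 0.83 × (-98) = 18.66 → 19°
S = 74 + 0.83 × (74 − 74) = 74 → 74%
L = 26 + 0.83 × (31 − 26) = 30.15 → 30%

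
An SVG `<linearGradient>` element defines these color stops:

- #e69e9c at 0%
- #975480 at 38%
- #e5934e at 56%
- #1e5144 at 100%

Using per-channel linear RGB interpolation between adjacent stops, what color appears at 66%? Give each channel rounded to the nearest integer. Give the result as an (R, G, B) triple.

66% lies between the 56% and 100% stops, so the local fraction is t = (66 − 56)/(100 − 56) = 10/44 ≈ 0.2273.
#e5934e → (229, 147, 78); #1e5144 → (30, 81, 68).
R = 229 + 0.2273 × (30 − 229) = 183.767 → 184
G = 147 + 0.2273 × (81 − 147) = 131.998 → 132
B = 78 + 0.2273 × (68 − 78) = 75.727 → 76

(184, 132, 76)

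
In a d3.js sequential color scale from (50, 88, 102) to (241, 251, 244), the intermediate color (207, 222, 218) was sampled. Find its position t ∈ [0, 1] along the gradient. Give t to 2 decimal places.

Invert the lerp on the R channel (largest span, 191): t = (207 − 50) / (241 − 50) = 157/191 = 0.82199.
Check on G: (222 − 88)/(251 − 88) = 0.8221 ✓

0.82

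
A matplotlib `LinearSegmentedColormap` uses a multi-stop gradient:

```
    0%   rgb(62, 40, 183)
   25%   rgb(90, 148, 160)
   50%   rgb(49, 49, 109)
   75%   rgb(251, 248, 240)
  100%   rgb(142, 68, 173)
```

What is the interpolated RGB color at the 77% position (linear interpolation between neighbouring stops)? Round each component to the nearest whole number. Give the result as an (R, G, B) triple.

77% lies between the 75% and 100% stops, so the local fraction is t = (77 − 75)/(100 − 75) = 2/25 ≈ 0.08.
R = 251 + 0.08 × (142 − 251) = 242.28 → 242
G = 248 + 0.08 × (68 − 248) = 233.6 → 234
B = 240 + 0.08 × (173 − 240) = 234.64 → 235

(242, 234, 235)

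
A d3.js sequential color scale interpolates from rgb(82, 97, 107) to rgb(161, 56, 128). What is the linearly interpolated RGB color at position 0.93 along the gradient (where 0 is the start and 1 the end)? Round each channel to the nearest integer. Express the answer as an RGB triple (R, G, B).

(155, 59, 127)

R = 82 + 0.93 × (161 − 82) = 82 + 0.93 × 79 = 155.47 → 155
G = 97 + 0.93 × (56 − 97) = 97 + 0.93 × -41 = 58.87 → 59
B = 107 + 0.93 × (128 − 107) = 107 + 0.93 × 21 = 126.53 → 127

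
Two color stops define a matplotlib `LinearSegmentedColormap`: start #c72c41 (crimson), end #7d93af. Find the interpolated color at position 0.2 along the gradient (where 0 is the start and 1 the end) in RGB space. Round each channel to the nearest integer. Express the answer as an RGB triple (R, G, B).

#c72c41 → (199, 44, 65); #7d93af → (125, 147, 175).
R = 199 + 0.2 × (125 − 199) = 199 + 0.2 × -74 = 184.2 → 184
G = 44 + 0.2 × (147 − 44) = 44 + 0.2 × 103 = 64.6 → 65
B = 65 + 0.2 × (175 − 65) = 65 + 0.2 × 110 = 87 → 87

(184, 65, 87)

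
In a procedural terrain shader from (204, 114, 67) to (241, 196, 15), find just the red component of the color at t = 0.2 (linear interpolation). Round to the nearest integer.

R = 204 + 0.2 × (241 − 204) = 211.4 → 211

211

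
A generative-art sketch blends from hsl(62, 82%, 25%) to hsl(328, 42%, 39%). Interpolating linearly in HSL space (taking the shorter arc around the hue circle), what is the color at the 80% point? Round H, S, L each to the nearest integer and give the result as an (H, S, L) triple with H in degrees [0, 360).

Hue: 328 − 62 = 266°, but |266| > 180 so the shorter arc goes the other way: Δh = 266 − 360 = -94°.
H = 62 + 0.8 × (-94) = -13.2 → -13 → -13 mod 360 = 347°
S = 82 + 0.8 × (42 − 82) = 50 → 50%
L = 25 + 0.8 × (39 − 25) = 36.2 → 36%

(347, 50, 36)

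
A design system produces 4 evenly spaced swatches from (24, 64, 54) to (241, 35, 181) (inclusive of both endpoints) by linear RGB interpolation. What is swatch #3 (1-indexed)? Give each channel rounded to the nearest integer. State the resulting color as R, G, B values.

With 4 swatches and endpoints inclusive, swatch 3 sits at t = (3 − 1)/(4 − 1) = 2/3 ≈ 0.6667.
R = 24 + 0.6667 × (241 − 24) = 168.674 → 169
G = 64 + 0.6667 × (35 − 64) = 44.666 → 45
B = 54 + 0.6667 × (181 − 54) = 138.671 → 139

(169, 45, 139)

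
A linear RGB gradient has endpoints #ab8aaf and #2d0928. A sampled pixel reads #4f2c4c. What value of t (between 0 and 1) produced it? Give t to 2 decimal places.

0.73

Invert the lerp on the B channel (largest span, 135): t = (76 − 175) / (40 − 175) = -99/-135 = 0.73333.
Check on R: (79 − 171)/(45 − 171) = 0.7302 ✓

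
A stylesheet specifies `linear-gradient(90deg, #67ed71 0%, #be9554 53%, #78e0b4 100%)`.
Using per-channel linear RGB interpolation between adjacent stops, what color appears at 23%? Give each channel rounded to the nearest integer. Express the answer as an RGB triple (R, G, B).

23% lies between the 0% and 53% stops, so the local fraction is t = (23 − 0)/(53 − 0) = 23/53 ≈ 0.434.
#67ed71 → (103, 237, 113); #be9554 → (190, 149, 84).
R = 103 + 0.434 × (190 − 103) = 140.758 → 141
G = 237 + 0.434 × (149 − 237) = 198.808 → 199
B = 113 + 0.434 × (84 − 113) = 100.414 → 100

(141, 199, 100)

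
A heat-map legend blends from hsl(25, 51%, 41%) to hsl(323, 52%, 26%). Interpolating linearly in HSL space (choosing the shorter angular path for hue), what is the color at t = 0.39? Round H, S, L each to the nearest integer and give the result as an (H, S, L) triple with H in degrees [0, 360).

Hue: 323 − 25 = 298°, but |298| > 180 so the shorter arc goes the other way: Δh = 298 − 360 = -62°.
H = 25 + 0.39 × (-62) = 0.82 → 1°
S = 51 + 0.39 × (52 − 51) = 51.39 → 51%
L = 41 + 0.39 × (26 − 41) = 35.15 → 35%

(1, 51, 35)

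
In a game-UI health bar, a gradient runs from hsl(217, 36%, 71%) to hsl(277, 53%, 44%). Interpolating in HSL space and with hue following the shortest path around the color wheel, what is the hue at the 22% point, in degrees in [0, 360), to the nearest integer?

Hue arc: Δh = 277 − 217 = 60° (|Δh| ≤ 180, already the shorter path).
H = 217 + 0.22 × (60) = 230.2 → 230°

230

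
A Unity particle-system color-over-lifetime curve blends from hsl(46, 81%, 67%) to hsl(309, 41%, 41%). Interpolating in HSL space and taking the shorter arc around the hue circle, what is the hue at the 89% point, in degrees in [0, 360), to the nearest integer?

320

Hue: 309 − 46 = 263°, but |263| > 180 so the shorter arc goes the other way: Δh = 263 − 360 = -97°.
H = 46 + 0.89 × (-97) = -40.33 → -40 → -40 mod 360 = 320°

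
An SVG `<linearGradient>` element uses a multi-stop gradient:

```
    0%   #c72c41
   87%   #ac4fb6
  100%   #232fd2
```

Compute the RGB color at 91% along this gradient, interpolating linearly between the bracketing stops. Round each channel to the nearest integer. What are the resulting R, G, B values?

91% lies between the 87% and 100% stops, so the local fraction is t = (91 − 87)/(100 − 87) = 4/13 ≈ 0.3077.
#ac4fb6 → (172, 79, 182); #232fd2 → (35, 47, 210).
R = 172 + 0.3077 × (35 − 172) = 129.845 → 130
G = 79 + 0.3077 × (47 − 79) = 69.154 → 69
B = 182 + 0.3077 × (210 − 182) = 190.616 → 191

(130, 69, 191)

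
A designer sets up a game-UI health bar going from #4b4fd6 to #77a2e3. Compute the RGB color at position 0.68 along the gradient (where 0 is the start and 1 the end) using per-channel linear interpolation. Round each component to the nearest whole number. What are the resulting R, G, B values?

(105, 135, 223)

#4b4fd6 → (75, 79, 214); #77a2e3 → (119, 162, 227).
R = 75 + 0.68 × (119 − 75) = 75 + 0.68 × 44 = 104.92 → 105
G = 79 + 0.68 × (162 − 79) = 79 + 0.68 × 83 = 135.44 → 135
B = 214 + 0.68 × (227 − 214) = 214 + 0.68 × 13 = 222.84 → 223
So the blended color is (105, 135, 223), about #6987df.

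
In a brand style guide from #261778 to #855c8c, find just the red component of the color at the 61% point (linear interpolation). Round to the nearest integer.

R₁ = 38 (from #261778), R₂ = 133 (from #855c8c).
R = 38 + 0.61 × (133 − 38) = 95.95 → 96

96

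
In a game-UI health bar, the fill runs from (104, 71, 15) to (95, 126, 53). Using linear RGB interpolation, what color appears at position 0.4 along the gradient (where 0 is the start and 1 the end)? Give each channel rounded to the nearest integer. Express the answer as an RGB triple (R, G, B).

(100, 93, 30)

R = 104 + 0.4 × (95 − 104) = 104 + 0.4 × -9 = 100.4 → 100
G = 71 + 0.4 × (126 − 71) = 71 + 0.4 × 55 = 93 → 93
B = 15 + 0.4 × (53 − 15) = 15 + 0.4 × 38 = 30.2 → 30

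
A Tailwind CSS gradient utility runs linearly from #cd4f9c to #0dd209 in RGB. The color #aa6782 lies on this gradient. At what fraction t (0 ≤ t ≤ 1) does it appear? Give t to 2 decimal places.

0.18

Invert the lerp on the R channel (largest span, 192): t = (170 − 205) / (13 − 205) = -35/-192 = 0.18229.
Check on G: (103 − 79)/(210 − 79) = 0.1832 ✓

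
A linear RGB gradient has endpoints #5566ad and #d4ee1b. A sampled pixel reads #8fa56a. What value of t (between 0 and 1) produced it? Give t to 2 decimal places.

Invert the lerp on the B channel (largest span, 146): t = (106 − 173) / (27 − 173) = -67/-146 = 0.4589.
Check on R: (143 − 85)/(212 − 85) = 0.4567 ✓

0.46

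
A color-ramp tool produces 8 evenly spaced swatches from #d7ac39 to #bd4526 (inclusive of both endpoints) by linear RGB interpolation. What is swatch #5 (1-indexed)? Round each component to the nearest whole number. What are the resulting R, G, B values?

(200, 113, 46)

With 8 swatches and endpoints inclusive, swatch 5 sits at t = (5 − 1)/(8 − 1) = 4/7 ≈ 0.5714.
#d7ac39 → (215, 172, 57); #bd4526 → (189, 69, 38).
R = 215 + 0.5714 × (189 − 215) = 200.144 → 200
G = 172 + 0.5714 × (69 − 172) = 113.146 → 113
B = 57 + 0.5714 × (38 − 57) = 46.143 → 46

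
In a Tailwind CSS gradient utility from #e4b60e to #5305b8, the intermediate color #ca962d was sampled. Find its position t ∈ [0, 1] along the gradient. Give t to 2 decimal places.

0.18

Invert the lerp on the G channel (largest span, 177): t = (150 − 182) / (5 − 182) = -32/-177 = 0.18079.
Check on R: (202 − 228)/(83 − 228) = 0.1793 ✓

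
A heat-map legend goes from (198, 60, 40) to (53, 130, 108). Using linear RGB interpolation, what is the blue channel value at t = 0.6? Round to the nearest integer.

B = 40 + 0.6 × (108 − 40) = 80.8 → 81

81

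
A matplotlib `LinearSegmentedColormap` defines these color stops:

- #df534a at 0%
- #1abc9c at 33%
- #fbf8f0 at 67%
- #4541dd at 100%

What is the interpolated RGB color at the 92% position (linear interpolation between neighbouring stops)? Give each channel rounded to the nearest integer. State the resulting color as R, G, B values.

(113, 109, 226)

92% lies between the 67% and 100% stops, so the local fraction is t = (92 − 67)/(100 − 67) = 25/33 ≈ 0.7576.
#fbf8f0 → (251, 248, 240); #4541dd → (69, 65, 221).
R = 251 + 0.7576 × (69 − 251) = 113.117 → 113
G = 248 + 0.7576 × (65 − 248) = 109.359 → 109
B = 240 + 0.7576 × (221 − 240) = 225.606 → 226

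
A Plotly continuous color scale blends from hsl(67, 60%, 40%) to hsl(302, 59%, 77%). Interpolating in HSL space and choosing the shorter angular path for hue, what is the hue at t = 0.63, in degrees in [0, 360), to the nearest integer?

Hue: 302 − 67 = 235°, but |235| > 180 so the shorter arc goes the other way: Δh = 235 − 360 = -125°.
H = 67 + 0.63 × (-125) = -11.75 → -12 → -12 mod 360 = 348°

348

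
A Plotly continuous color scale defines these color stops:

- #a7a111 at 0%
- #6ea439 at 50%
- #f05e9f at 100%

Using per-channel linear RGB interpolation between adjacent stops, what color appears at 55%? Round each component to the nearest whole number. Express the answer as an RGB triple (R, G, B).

55% lies between the 50% and 100% stops, so the local fraction is t = (55 − 50)/(100 − 50) = 5/50 ≈ 0.1.
#6ea439 → (110, 164, 57); #f05e9f → (240, 94, 159).
R = 110 + 0.1 × (240 − 110) = 123 → 123
G = 164 + 0.1 × (94 − 164) = 157 → 157
B = 57 + 0.1 × (159 − 57) = 67.2 → 67

(123, 157, 67)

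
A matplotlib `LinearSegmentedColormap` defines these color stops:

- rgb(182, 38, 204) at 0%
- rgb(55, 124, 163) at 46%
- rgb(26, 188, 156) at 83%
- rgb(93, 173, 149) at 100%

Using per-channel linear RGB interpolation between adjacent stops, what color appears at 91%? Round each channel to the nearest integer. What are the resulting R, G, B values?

91% lies between the 83% and 100% stops, so the local fraction is t = (91 − 83)/(100 − 83) = 8/17 ≈ 0.4706.
R = 26 + 0.4706 × (93 − 26) = 57.53 → 58
G = 188 + 0.4706 × (173 − 188) = 180.941 → 181
B = 156 + 0.4706 × (149 − 156) = 152.706 → 153

(58, 181, 153)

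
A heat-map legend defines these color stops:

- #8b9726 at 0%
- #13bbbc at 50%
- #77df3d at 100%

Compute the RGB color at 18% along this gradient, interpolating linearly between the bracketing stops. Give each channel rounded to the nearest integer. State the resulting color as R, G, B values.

18% lies between the 0% and 50% stops, so the local fraction is t = (18 − 0)/(50 − 0) = 18/50 ≈ 0.36.
#8b9726 → (139, 151, 38); #13bbbc → (19, 187, 188).
R = 139 + 0.36 × (19 − 139) = 95.8 → 96
G = 151 + 0.36 × (187 − 151) = 163.96 → 164
B = 38 + 0.36 × (188 − 38) = 92 → 92

(96, 164, 92)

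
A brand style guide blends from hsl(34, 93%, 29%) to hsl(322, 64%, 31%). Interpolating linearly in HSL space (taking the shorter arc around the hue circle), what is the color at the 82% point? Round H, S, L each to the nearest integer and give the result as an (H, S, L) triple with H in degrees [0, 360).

Hue: 322 − 34 = 288°, but |288| > 180 so the shorter arc goes the other way: Δh = 288 − 360 = -72°.
H = 34 + 0.82 × (-72) = -25.04 → -25 → -25 mod 360 = 335°
S = 93 + 0.82 × (64 − 93) = 69.22 → 69%
L = 29 + 0.82 × (31 − 29) = 30.64 → 31%

(335, 69, 31)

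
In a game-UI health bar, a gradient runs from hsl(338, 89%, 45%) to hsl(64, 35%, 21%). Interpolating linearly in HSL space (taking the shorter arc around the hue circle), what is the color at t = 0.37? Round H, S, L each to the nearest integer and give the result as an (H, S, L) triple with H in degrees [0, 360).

(10, 69, 36)

Hue: 64 − 338 = -274°, but |-274| > 180 so the shorter arc goes the other way: Δh = -274 + 360 = 86°.
H = 338 + 0.37 × (86) = 369.82 → 370 → 370 mod 360 = 10°
S = 89 + 0.37 × (35 − 89) = 69.02 → 69%
L = 45 + 0.37 × (21 − 45) = 36.12 → 36%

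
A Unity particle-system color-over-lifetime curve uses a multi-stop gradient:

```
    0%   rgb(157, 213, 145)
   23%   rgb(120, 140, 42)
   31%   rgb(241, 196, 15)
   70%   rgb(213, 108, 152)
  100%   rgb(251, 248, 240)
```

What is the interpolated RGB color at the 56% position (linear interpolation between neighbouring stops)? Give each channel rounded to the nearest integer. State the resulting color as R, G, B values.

(223, 140, 103)

56% lies between the 31% and 70% stops, so the local fraction is t = (56 − 31)/(70 − 31) = 25/39 ≈ 0.641.
R = 241 + 0.641 × (213 − 241) = 223.052 → 223
G = 196 + 0.641 × (108 − 196) = 139.592 → 140
B = 15 + 0.641 × (152 − 15) = 102.817 → 103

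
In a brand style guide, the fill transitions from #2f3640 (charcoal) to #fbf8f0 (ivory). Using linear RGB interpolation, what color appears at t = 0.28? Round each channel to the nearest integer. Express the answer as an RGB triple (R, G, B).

#2f3640 → (47, 54, 64); #fbf8f0 → (251, 248, 240).
R = 47 + 0.28 × (251 − 47) = 47 + 0.28 × 204 = 104.12 → 104
G = 54 + 0.28 × (248 − 54) = 54 + 0.28 × 194 = 108.32 → 108
B = 64 + 0.28 × (240 − 64) = 64 + 0.28 × 176 = 113.28 → 113
So the blended color is (104, 108, 113), about #686c71.

(104, 108, 113)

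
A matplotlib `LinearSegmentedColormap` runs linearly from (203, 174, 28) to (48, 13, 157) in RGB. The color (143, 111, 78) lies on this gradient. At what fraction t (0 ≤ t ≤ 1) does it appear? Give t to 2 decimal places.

Invert the lerp on the G channel (largest span, 161): t = (111 − 174) / (13 − 174) = -63/-161 = 0.3913.
Check on R: (143 − 203)/(48 − 203) = 0.3871 ✓

0.39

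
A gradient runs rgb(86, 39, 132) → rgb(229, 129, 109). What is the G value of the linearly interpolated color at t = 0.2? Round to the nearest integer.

57

G = 39 + 0.2 × (129 − 39) = 57 → 57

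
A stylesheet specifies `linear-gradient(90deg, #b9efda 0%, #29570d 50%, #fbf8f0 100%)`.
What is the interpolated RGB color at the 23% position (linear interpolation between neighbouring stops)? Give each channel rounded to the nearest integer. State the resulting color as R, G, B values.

(119, 169, 124)

23% lies between the 0% and 50% stops, so the local fraction is t = (23 − 0)/(50 − 0) = 23/50 ≈ 0.46.
#b9efda → (185, 239, 218); #29570d → (41, 87, 13).
R = 185 + 0.46 × (41 − 185) = 118.76 → 119
G = 239 + 0.46 × (87 − 239) = 169.08 → 169
B = 218 + 0.46 × (13 − 218) = 123.7 → 124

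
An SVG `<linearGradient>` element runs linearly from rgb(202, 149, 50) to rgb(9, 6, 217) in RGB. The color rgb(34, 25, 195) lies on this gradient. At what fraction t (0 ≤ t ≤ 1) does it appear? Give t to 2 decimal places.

0.87

Invert the lerp on the R channel (largest span, 193): t = (34 − 202) / (9 − 202) = -168/-193 = 0.87047.
Check on G: (25 − 149)/(6 − 149) = 0.8671 ✓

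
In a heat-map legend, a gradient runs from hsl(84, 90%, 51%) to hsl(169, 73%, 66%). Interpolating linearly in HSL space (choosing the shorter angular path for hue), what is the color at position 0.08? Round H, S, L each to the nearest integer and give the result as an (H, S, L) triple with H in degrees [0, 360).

Hue arc: Δh = 169 − 84 = 85° (|Δh| ≤ 180, already the shorter path).
H = 84 + 0.08 × (85) = 90.8 → 91°
S = 90 + 0.08 × (73 − 90) = 88.64 → 89%
L = 51 + 0.08 × (66 − 51) = 52.2 → 52%

(91, 89, 52)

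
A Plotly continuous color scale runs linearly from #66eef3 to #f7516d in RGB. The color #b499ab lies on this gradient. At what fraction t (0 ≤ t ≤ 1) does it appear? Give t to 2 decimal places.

Invert the lerp on the G channel (largest span, 157): t = (153 − 238) / (81 − 238) = -85/-157 = 0.5414.
Check on R: (180 − 102)/(247 − 102) = 0.5379 ✓

0.54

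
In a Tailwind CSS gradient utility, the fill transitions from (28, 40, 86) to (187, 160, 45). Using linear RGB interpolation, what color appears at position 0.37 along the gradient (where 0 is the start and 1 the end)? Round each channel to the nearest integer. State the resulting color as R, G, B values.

(87, 84, 71)

R = 28 + 0.37 × (187 − 28) = 28 + 0.37 × 159 = 86.83 → 87
G = 40 + 0.37 × (160 − 40) = 40 + 0.37 × 120 = 84.4 → 84
B = 86 + 0.37 × (45 − 86) = 86 + 0.37 × -41 = 70.83 → 71
So the blended color is (87, 84, 71), about #575447.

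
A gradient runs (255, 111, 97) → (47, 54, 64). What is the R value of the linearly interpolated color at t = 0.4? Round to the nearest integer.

172

R = 255 + 0.4 × (47 − 255) = 171.8 → 172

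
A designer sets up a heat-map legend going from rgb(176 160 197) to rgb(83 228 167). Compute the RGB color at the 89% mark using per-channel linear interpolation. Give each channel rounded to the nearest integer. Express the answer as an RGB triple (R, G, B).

(93, 221, 170)

89% corresponds to t = 0.89.
R = 176 + 0.89 × (83 − 176) = 176 + 0.89 × -93 = 93.23 → 93
G = 160 + 0.89 × (228 − 160) = 160 + 0.89 × 68 = 220.52 → 221
B = 197 + 0.89 × (167 − 197) = 197 + 0.89 × -30 = 170.3 → 170
So the blended color is (93, 221, 170), about #5dddaa.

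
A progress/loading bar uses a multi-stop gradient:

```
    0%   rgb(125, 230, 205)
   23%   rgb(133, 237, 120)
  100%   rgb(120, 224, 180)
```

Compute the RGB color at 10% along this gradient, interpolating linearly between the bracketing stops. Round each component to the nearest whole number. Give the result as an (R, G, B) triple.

(128, 233, 168)

10% lies between the 0% and 23% stops, so the local fraction is t = (10 − 0)/(23 − 0) = 10/23 ≈ 0.4348.
R = 125 + 0.4348 × (133 − 125) = 128.478 → 128
G = 230 + 0.4348 × (237 − 230) = 233.044 → 233
B = 205 + 0.4348 × (120 − 205) = 168.042 → 168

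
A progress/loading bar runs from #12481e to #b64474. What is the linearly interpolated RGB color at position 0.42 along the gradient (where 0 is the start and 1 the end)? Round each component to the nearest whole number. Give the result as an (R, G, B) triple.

#12481e → (18, 72, 30); #b64474 → (182, 68, 116).
R = 18 + 0.42 × (182 − 18) = 18 + 0.42 × 164 = 86.88 → 87
G = 72 + 0.42 × (68 − 72) = 72 + 0.42 × -4 = 70.32 → 70
B = 30 + 0.42 × (116 − 30) = 30 + 0.42 × 86 = 66.12 → 66

(87, 70, 66)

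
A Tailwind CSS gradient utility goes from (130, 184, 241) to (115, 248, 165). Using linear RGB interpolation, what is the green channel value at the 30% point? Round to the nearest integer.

203

G = 184 + 0.3 × (248 − 184) = 203.2 → 203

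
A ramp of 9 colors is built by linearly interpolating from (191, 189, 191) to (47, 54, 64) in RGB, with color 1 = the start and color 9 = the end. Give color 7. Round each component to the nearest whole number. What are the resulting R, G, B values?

(83, 88, 96)

With 9 swatches and endpoints inclusive, swatch 7 sits at t = (7 − 1)/(9 − 1) = 6/8 ≈ 0.75.
R = 191 + 0.75 × (47 − 191) = 83 → 83
G = 189 + 0.75 × (54 − 189) = 87.75 → 88
B = 191 + 0.75 × (64 − 191) = 95.75 → 96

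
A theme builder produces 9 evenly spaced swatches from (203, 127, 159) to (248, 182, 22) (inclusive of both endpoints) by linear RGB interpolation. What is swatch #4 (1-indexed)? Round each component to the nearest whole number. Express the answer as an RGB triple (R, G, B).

(220, 148, 108)

With 9 swatches and endpoints inclusive, swatch 4 sits at t = (4 − 1)/(9 − 1) = 3/8 ≈ 0.375.
R = 203 + 0.375 × (248 − 203) = 219.875 → 220
G = 127 + 0.375 × (182 − 127) = 147.625 → 148
B = 159 + 0.375 × (22 − 159) = 107.625 → 108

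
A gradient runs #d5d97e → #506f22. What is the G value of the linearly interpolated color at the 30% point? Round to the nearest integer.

185

G₁ = 217 (from #d5d97e), G₂ = 111 (from #506f22).
G = 217 + 0.3 × (111 − 217) = 185.2 → 185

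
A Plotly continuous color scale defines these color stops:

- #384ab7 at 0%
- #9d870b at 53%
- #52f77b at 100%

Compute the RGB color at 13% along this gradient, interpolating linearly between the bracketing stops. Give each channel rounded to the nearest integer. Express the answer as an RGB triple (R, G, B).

13% lies between the 0% and 53% stops, so the local fraction is t = (13 − 0)/(53 − 0) = 13/53 ≈ 0.2453.
#384ab7 → (56, 74, 183); #9d870b → (157, 135, 11).
R = 56 + 0.2453 × (157 − 56) = 80.775 → 81
G = 74 + 0.2453 × (135 − 74) = 88.963 → 89
B = 183 + 0.2453 × (11 − 183) = 140.808 → 141

(81, 89, 141)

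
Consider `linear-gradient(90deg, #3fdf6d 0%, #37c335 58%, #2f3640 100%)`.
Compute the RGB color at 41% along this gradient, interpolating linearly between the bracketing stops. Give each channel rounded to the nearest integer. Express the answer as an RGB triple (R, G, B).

41% lies between the 0% and 58% stops, so the local fraction is t = (41 − 0)/(58 − 0) = 41/58 ≈ 0.7069.
#3fdf6d → (63, 223, 109); #37c335 → (55, 195, 53).
R = 63 + 0.7069 × (55 − 63) = 57.345 → 57
G = 223 + 0.7069 × (195 − 223) = 203.207 → 203
B = 109 + 0.7069 × (53 − 109) = 69.414 → 69

(57, 203, 69)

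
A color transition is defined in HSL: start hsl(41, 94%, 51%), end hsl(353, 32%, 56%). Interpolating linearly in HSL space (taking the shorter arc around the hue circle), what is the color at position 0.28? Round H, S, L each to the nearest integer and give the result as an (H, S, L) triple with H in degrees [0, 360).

(28, 77, 52)

Hue: 353 − 41 = 312°, but |312| > 180 so the shorter arc goes the other way: Δh = 312 − 360 = -48°.
H = 41 + 0.28 × (-48) = 27.56 → 28°
S = 94 + 0.28 × (32 − 94) = 76.64 → 77%
L = 51 + 0.28 × (56 − 51) = 52.4 → 52%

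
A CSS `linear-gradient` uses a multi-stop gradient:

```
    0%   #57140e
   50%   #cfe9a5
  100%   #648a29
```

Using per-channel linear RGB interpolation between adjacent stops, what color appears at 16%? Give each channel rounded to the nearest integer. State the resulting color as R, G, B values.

16% lies between the 0% and 50% stops, so the local fraction is t = (16 − 0)/(50 − 0) = 16/50 ≈ 0.32.
#57140e → (87, 20, 14); #cfe9a5 → (207, 233, 165).
R = 87 + 0.32 × (207 − 87) = 125.4 → 125
G = 20 + 0.32 × (233 − 20) = 88.16 → 88
B = 14 + 0.32 × (165 − 14) = 62.32 → 62

(125, 88, 62)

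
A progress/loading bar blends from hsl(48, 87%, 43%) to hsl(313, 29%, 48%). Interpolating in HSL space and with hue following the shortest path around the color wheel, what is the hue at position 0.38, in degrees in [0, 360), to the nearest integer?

12

Hue: 313 − 48 = 265°, but |265| > 180 so the shorter arc goes the other way: Δh = 265 − 360 = -95°.
H = 48 + 0.38 × (-95) = 11.9 → 12°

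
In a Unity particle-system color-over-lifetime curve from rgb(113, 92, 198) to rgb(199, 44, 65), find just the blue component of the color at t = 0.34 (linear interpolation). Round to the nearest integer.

153

B = 198 + 0.34 × (65 − 198) = 152.78 → 153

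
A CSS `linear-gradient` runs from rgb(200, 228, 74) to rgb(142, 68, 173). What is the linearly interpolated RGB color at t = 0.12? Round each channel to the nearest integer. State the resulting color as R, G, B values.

(193, 209, 86)

R = 200 + 0.12 × (142 − 200) = 200 + 0.12 × -58 = 193.04 → 193
G = 228 + 0.12 × (68 − 228) = 228 + 0.12 × -160 = 208.8 → 209
B = 74 + 0.12 × (173 − 74) = 74 + 0.12 × 99 = 85.88 → 86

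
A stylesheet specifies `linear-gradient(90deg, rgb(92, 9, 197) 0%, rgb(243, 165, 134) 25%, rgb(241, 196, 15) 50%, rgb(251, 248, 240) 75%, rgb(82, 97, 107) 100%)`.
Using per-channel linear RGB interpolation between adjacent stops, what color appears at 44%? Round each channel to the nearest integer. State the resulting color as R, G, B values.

44% lies between the 25% and 50% stops, so the local fraction is t = (44 − 25)/(50 − 25) = 19/25 ≈ 0.76.
R = 243 + 0.76 × (241 − 243) = 241.48 → 241
G = 165 + 0.76 × (196 − 165) = 188.56 → 189
B = 134 + 0.76 × (15 − 134) = 43.56 → 44

(241, 189, 44)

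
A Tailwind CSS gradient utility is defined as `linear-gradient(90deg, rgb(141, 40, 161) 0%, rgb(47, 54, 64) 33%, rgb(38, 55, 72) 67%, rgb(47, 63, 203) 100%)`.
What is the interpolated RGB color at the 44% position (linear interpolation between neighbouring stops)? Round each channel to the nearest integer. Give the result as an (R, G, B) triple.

44% lies between the 33% and 67% stops, so the local fraction is t = (44 − 33)/(67 − 33) = 11/34 ≈ 0.3235.
R = 47 + 0.3235 × (38 − 47) = 44.088 → 44
G = 54 + 0.3235 × (55 − 54) = 54.324 → 54
B = 64 + 0.3235 × (72 − 64) = 66.588 → 67

(44, 54, 67)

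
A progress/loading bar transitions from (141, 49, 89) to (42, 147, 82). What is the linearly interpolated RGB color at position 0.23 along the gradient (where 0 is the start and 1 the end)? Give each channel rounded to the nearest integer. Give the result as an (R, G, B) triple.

(118, 72, 87)

R = 141 + 0.23 × (42 − 141) = 141 + 0.23 × -99 = 118.23 → 118
G = 49 + 0.23 × (147 − 49) = 49 + 0.23 × 98 = 71.54 → 72
B = 89 + 0.23 × (82 − 89) = 89 + 0.23 × -7 = 87.39 → 87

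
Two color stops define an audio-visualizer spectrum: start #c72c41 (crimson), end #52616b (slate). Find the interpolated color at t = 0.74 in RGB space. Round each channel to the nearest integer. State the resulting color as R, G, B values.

(112, 83, 96)

#c72c41 → (199, 44, 65); #52616b → (82, 97, 107).
R = 199 + 0.74 × (82 − 199) = 199 + 0.74 × -117 = 112.42 → 112
G = 44 + 0.74 × (97 − 44) = 44 + 0.74 × 53 = 83.22 → 83
B = 65 + 0.74 × (107 − 65) = 65 + 0.74 × 42 = 96.08 → 96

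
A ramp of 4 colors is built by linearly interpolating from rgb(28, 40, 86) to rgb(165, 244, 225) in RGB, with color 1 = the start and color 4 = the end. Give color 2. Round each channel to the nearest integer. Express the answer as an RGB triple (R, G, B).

With 4 swatches and endpoints inclusive, swatch 2 sits at t = (2 − 1)/(4 − 1) = 1/3 ≈ 0.3333.
R = 28 + 0.3333 × (165 − 28) = 73.662 → 74
G = 40 + 0.3333 × (244 − 40) = 107.993 → 108
B = 86 + 0.3333 × (225 − 86) = 132.329 → 132

(74, 108, 132)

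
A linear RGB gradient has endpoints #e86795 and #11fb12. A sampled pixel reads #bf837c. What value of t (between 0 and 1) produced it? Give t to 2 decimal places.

Invert the lerp on the R channel (largest span, 215): t = (191 − 232) / (17 − 232) = -41/-215 = 0.1907.
Check on G: (131 − 103)/(251 − 103) = 0.1892 ✓

0.19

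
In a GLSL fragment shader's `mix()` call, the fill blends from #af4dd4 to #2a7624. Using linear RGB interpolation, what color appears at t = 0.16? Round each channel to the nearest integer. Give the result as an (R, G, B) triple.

#af4dd4 → (175, 77, 212); #2a7624 → (42, 118, 36).
R = 175 + 0.16 × (42 − 175) = 175 + 0.16 × -133 = 153.72 → 154
G = 77 + 0.16 × (118 − 77) = 77 + 0.16 × 41 = 83.56 → 84
B = 212 + 0.16 × (36 − 212) = 212 + 0.16 × -176 = 183.84 → 184
So the blended color is (154, 84, 184), about #9a54b8.

(154, 84, 184)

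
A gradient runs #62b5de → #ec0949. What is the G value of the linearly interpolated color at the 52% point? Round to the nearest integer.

G₁ = 181 (from #62b5de), G₂ = 9 (from #ec0949).
G = 181 + 0.52 × (9 − 181) = 91.56 → 92

92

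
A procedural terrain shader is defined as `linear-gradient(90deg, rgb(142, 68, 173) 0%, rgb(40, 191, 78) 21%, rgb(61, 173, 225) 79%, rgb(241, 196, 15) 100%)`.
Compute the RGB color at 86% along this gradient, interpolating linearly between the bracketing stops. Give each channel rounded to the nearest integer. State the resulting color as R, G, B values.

(121, 181, 155)

86% lies between the 79% and 100% stops, so the local fraction is t = (86 − 79)/(100 − 79) = 7/21 ≈ 0.3333.
R = 61 + 0.3333 × (241 − 61) = 120.994 → 121
G = 173 + 0.3333 × (196 − 173) = 180.666 → 181
B = 225 + 0.3333 × (15 − 225) = 155.007 → 155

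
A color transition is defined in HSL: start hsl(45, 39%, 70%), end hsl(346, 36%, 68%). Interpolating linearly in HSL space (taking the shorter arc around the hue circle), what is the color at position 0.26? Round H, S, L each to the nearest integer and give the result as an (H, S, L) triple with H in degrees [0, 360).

(30, 38, 69)

Hue: 346 − 45 = 301°, but |301| > 180 so the shorter arc goes the other way: Δh = 301 − 360 = -59°.
H = 45 + 0.26 × (-59) = 29.66 → 30°
S = 39 + 0.26 × (36 − 39) = 38.22 → 38%
L = 70 + 0.26 × (68 − 70) = 69.48 → 69%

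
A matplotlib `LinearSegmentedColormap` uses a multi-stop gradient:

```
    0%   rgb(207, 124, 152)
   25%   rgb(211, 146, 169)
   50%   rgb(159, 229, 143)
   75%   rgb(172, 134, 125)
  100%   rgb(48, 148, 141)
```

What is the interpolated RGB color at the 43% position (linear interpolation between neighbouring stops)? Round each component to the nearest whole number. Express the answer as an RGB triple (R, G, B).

43% lies between the 25% and 50% stops, so the local fraction is t = (43 − 25)/(50 − 25) = 18/25 ≈ 0.72.
R = 211 + 0.72 × (159 − 211) = 173.56 → 174
G = 146 + 0.72 × (229 − 146) = 205.76 → 206
B = 169 + 0.72 × (143 − 169) = 150.28 → 150

(174, 206, 150)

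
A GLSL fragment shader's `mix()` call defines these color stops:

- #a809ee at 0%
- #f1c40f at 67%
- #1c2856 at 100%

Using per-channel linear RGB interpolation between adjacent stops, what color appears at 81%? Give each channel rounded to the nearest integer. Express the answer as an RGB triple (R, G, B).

(151, 130, 45)

81% lies between the 67% and 100% stops, so the local fraction is t = (81 − 67)/(100 − 67) = 14/33 ≈ 0.4242.
#f1c40f → (241, 196, 15); #1c2856 → (28, 40, 86).
R = 241 + 0.4242 × (28 − 241) = 150.645 → 151
G = 196 + 0.4242 × (40 − 196) = 129.825 → 130
B = 15 + 0.4242 × (86 − 15) = 45.118 → 45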